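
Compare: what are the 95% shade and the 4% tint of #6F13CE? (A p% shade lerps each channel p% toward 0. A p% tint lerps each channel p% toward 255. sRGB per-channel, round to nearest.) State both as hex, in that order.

#6F13CE is rgb(111, 19, 206).
95% shade:
  R: 111 − 105.45 = 5.55 → 6
  G: 19 + 0.95×(0−19) = 19 − 18.05 = 0.95 → 1
  B: 206 + 0.95×(0−206) = 206 − 195.7 = 10.3 → 10
  → #06010A
4% tint:
  R: 111 + 5.76 = 116.76 → 117
  G: 19 + 0.04×(255−19) = 19 + 9.44 = 28.44 → 28
  B: 206 + 1.96 = 207.96 → 208
  → #751CD0

#06010A, #751CD0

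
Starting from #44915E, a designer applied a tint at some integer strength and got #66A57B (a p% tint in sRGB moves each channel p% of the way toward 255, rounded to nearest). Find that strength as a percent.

18%

#44915E is rgb(68, 145, 94); #66A57B is rgb(102, 165, 123).
On the R channel (widest range): 102 ≈ 68 + (p/100)(255 − 68), so p ≈ 100×(102 − 68)/(255 − 68) = 3400/187 = 18.18.
p = 18 reproduces all three channels after rounding.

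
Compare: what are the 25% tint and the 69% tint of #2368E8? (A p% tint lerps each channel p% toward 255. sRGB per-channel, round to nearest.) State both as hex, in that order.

#5A8EEE, #BBD0F8

#2368E8 is rgb(35, 104, 232).
25% tint:
  R: 35 + 0.25×(255−35) = 35 + 55 = 90 → 90
  G: 104 + 0.25×(255−104) = 104 + 37.75 = 141.75 → 142
  B: 232 + 5.75 = 237.75 → 238
  → #5A8EEE
69% tint:
  R: 35 + 0.69×(255−35) = 35 + 151.8 = 186.8 → 187
  G: 104 + 104.19 = 208.19 → 208
  B: 232 + 15.87 = 247.87 → 248
  → #BBD0F8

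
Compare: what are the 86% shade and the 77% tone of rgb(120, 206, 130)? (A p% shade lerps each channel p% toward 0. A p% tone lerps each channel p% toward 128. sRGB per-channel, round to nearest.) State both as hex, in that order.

86% shade:
  R: 120 + 0.86×(0−120) = 120 − 103.2 = 16.8 → 17
  G: 206 + 0.86×(0−206) = 206 − 177.16 = 28.84 → 29
  B: 130 − 111.8 = 18.2 → 18
  → #111d12
77% tone:
  R: 120 + 0.77×(128−120) = 120 + 6.16 = 126.16 → 126
  G: 206 + 0.77×(128−206) = 206 − 60.06 = 145.94 → 146
  B: 130 + 0.77×(128−130) = 130 − 1.54 = 128.46 → 128
  → #7e9280

#111d12, #7e9280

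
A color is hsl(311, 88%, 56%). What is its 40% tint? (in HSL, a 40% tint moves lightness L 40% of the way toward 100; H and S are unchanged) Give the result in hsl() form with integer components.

hsl(311, 88%, 74%)

L moves 40% from 56 toward 100: 56 + 17.6 = 73.6 → 74.
H and S are unchanged.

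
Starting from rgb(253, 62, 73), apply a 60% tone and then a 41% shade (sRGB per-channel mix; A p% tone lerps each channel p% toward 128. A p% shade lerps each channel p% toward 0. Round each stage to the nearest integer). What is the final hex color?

#693c3f

Per channel, c → c + 0.6(128 − c):
  R: 253 + 0.6×(128−253) = 253 − 75 = 178 → 178
  G: 62 + 0.6×(128−62) = 62 + 39.6 = 101.6 → 102
  B: 73 + 33 = 106 → 106
After the tone: rgb(178, 102, 106) = #b2666a.
A 41% shade moves each channel 41% toward 0:
  R: 178 + 0.41×(0−178) = 178 − 72.98 = 105.02 → 105
  G: 102 − 41.82 = 60.18 → 60
  B: 106 + 0.41×(0−106) = 106 − 43.46 = 62.54 → 63
rgb(105, 60, 63) = #693c3f.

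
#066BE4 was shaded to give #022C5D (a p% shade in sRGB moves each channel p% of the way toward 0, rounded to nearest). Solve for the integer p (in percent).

59%

#066BE4 is rgb(6, 107, 228); #022C5D is rgb(2, 44, 93).
On the B channel (widest range): 93 ≈ 228 + (p/100)(0 − 228), so p ≈ 100×(93 − 228)/(0 − 228) = -13500/-228 = 59.21.
p = 59 reproduces all three channels after rounding.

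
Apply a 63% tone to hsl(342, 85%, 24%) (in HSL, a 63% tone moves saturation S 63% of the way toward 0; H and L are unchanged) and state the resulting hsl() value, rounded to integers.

S moves 63% from 85 toward 0: 85 − 53.55 = 31.45 → 31.
H and L are unchanged.

hsl(342, 31%, 24%)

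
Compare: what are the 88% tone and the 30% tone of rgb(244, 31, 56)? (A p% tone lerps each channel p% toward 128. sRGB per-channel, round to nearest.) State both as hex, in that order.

#8e7477, #d13c4e

88% tone:
  R: 244 + 0.88×(128−244) = 244 − 102.08 = 141.92 → 142
  G: 31 + 85.36 = 116.36 → 116
  B: 56 + 63.36 = 119.36 → 119
  → #8e7477
30% tone:
  R: 244 + 0.3×(128−244) = 244 − 34.8 = 209.2 → 209
  G: 31 + 0.3×(128−31) = 31 + 29.1 = 60.1 → 60
  B: 56 + 21.6 = 77.6 → 78
  → #d13c4e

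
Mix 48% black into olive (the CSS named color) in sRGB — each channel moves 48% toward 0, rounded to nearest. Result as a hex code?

CSS olive is rgb(128, 128, 0).
A 48% shade moves each channel 48% toward 0:
  R: 128 − 61.44 = 66.56 → 67
  G: 128 − 61.44 = 66.56 → 67
  B: 0 + 0.48×(0−0) = 0 + 0 = 0 → 0
rgb(67, 67, 0) = #434300.

#434300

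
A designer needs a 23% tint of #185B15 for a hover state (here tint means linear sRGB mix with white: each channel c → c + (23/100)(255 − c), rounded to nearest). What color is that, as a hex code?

#185B15 is rgb(24, 91, 21).
Per channel, c → c + 0.23(255 − c):
  R: 24 + 0.23×(255−24) = 24 + 53.13 = 77.13 → 77
  G: 91 + 37.72 = 128.72 → 129
  B: 21 + 0.23×(255−21) = 21 + 53.82 = 74.82 → 75
rgb(77, 129, 75) = #4D814B.

#4D814B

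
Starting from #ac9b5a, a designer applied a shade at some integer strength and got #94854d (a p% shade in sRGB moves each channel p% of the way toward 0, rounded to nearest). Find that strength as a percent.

#ac9b5a is rgb(172, 155, 90); #94854d is rgb(148, 133, 77).
On the R channel (widest range): 148 ≈ 172 + (p/100)(0 − 172), so p ≈ 100×(148 − 172)/(0 − 172) = -2400/-172 = 13.95.
p = 14 reproduces all three channels after rounding.

14%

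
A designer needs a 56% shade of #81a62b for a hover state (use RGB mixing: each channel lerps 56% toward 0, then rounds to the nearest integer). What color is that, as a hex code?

#81a62b is rgb(129, 166, 43).
A 56% shade moves each channel 56% toward 0:
  R: 129 − 72.24 = 56.76 → 57
  G: 166 + 0.56×(0−166) = 166 − 92.96 = 73.04 → 73
  B: 43 − 24.08 = 18.92 → 19
rgb(57, 73, 19) = #394913.

#394913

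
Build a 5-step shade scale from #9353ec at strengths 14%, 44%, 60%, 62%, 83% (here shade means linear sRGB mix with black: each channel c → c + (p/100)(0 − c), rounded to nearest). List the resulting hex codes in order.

#7e47cb, #522e84, #3b215e, #38205a, #190e28

#9353ec is rgb(147, 83, 236).
14%: (147 − 20.58 = 126.42→126, 83 − 11.62 = 71.38→71, 236 − 33.04 = 202.96→203) → #7e47cb
44%: (147 − 64.68 = 82.32→82, 83 − 36.52 = 46.48→46, 236 − 103.84 = 132.16→132) → #522e84
60%: (147 − 88.2 = 58.8→59, 83 − 49.8 = 33.2→33, 236 − 141.6 = 94.4→94) → #3b215e
62%: (147 − 91.14 = 55.86→56, 83 − 51.46 = 31.54→32, 236 − 146.32 = 89.68→90) → #38205a
83%: (147 − 122.01 = 24.99→25, 83 − 68.89 = 14.11→14, 236 − 195.88 = 40.12→40) → #190e28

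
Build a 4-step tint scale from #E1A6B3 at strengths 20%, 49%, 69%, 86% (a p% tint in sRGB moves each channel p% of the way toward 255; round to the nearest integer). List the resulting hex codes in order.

#E1A6B3 is rgb(225, 166, 179).
20%: (225 + 6 = 231→231, 166 + 17.8 = 183.8→184, 179 + 15.2 = 194.2→194) → #E7B8C2
49%: (225 + 14.7 = 239.7→240, 166 + 43.61 = 209.61→210, 179 + 37.24 = 216.24→216) → #F0D2D8
69%: (225 + 20.7 = 245.7→246, 166 + 61.41 = 227.41→227, 179 + 52.44 = 231.44→231) → #F6E3E7
86%: (225 + 25.8 = 250.8→251, 166 + 76.54 = 242.54→243, 179 + 65.36 = 244.36→244) → #FBF3F4

#E7B8C2, #F0D2D8, #F6E3E7, #FBF3F4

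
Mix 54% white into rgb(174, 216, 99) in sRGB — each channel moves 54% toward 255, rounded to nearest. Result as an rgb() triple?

rgb(218, 237, 183)

Per channel, c → c + 0.54(255 − c):
  R: 174 + 0.54×(255−174) = 174 + 43.74 = 217.74 → 218
  G: 216 + 0.54×(255−216) = 216 + 21.06 = 237.06 → 237
  B: 99 + 0.54×(255−99) = 99 + 84.24 = 183.24 → 183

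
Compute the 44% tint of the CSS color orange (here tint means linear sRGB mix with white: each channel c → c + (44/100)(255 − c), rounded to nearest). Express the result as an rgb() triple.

CSS orange is rgb(255, 165, 0).
A 44% tint moves each channel 44% toward 255:
  R: 255 + 0.44×(255−255) = 255 + 0 = 255 → 255
  G: 165 + 39.6 = 204.6 → 205
  B: 0 + 112.2 = 112.2 → 112

rgb(255, 205, 112)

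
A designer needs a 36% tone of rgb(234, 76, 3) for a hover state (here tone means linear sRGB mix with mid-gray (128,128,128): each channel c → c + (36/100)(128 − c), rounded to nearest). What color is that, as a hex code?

#C45F30

Per channel, c → c + 0.36(128 − c):
  R: 234 + 0.36×(128−234) = 234 − 38.16 = 195.84 → 196
  G: 76 + 0.36×(128−76) = 76 + 18.72 = 94.72 → 95
  B: 3 + 0.36×(128−3) = 3 + 45 = 48 → 48
rgb(196, 95, 48) = #C45F30.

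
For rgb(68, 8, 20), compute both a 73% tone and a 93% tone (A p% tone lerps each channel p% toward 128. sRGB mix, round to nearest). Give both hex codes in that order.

73% tone:
  R: 68 + 43.8 = 111.8 → 112
  G: 8 + 0.73×(128−8) = 8 + 87.6 = 95.6 → 96
  B: 20 + 0.73×(128−20) = 20 + 78.84 = 98.84 → 99
  → #706063
93% tone:
  R: 68 + 0.93×(128−68) = 68 + 55.8 = 123.8 → 124
  G: 8 + 0.93×(128−8) = 8 + 111.6 = 119.6 → 120
  B: 20 + 100.44 = 120.44 → 120
  → #7c7878

#706063, #7c7878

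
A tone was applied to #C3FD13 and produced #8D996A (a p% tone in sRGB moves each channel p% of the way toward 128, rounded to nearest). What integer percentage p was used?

80%

#C3FD13 is rgb(195, 253, 19); #8D996A is rgb(141, 153, 106).
On the G channel (widest range): 153 ≈ 253 + (p/100)(128 − 253), so p ≈ 100×(153 − 253)/(128 − 253) = -10000/-125 = 80.00.
p = 80 reproduces all three channels after rounding.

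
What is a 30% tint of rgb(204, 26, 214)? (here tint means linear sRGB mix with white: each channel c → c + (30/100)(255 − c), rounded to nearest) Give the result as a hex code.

#db5fe2

A 30% tint moves each channel 30% toward 255:
  R: 204 + 15.3 = 219.3 → 219
  G: 26 + 0.3×(255−26) = 26 + 68.7 = 94.7 → 95
  B: 214 + 12.3 = 226.3 → 226
rgb(219, 95, 226) = #db5fe2.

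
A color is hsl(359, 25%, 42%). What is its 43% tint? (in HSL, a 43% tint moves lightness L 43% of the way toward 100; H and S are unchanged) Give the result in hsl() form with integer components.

hsl(359, 25%, 67%)

L moves 43% from 42 toward 100: 42 + 24.94 = 66.94 → 67.
H and S are unchanged.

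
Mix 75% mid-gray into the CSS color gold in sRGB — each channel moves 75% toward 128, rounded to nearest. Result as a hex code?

#A09660

CSS gold is rgb(255, 215, 0).
A 75% tone moves each channel 75% toward 128:
  R: 255 + 0.75×(128−255) = 255 − 95.25 = 159.75 → 160
  G: 215 + 0.75×(128−215) = 215 − 65.25 = 149.75 → 150
  B: 0 + 96 = 96 → 96
rgb(160, 150, 96) = #A09660.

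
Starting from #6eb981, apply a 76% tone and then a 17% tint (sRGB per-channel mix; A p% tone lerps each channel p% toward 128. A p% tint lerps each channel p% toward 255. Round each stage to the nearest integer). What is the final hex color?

#6eb981 is rgb(110, 185, 129).
A 76% tone moves each channel 76% toward 128:
  R: 110 + 13.68 = 123.68 → 124
  G: 185 + 0.76×(128−185) = 185 − 43.32 = 141.68 → 142
  B: 129 + 0.76×(128−129) = 129 − 0.76 = 128.24 → 128
After the tone: rgb(124, 142, 128) = #7c8e80.
Per channel, c → c + 0.17(255 − c):
  R: 124 + 22.27 = 146.27 → 146
  G: 142 + 0.17×(255−142) = 142 + 19.21 = 161.21 → 161
  B: 128 + 21.59 = 149.59 → 150
rgb(146, 161, 150) = #92a196.

#92a196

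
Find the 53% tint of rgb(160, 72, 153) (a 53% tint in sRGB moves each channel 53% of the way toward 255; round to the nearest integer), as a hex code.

#D2A9CF

Lerp each channel 53% toward 255:
  R: 160 + 0.53×(255−160) = 160 + 50.35 = 210.35 → 210
  G: 72 + 0.53×(255−72) = 72 + 96.99 = 168.99 → 169
  B: 153 + 0.53×(255−153) = 153 + 54.06 = 207.06 → 207
rgb(210, 169, 207) = #D2A9CF.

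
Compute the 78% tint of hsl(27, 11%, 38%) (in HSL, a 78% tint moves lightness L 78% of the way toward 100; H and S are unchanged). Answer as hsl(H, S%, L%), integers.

L moves 78% from 38 toward 100: 38 + 48.36 = 86.36 → 86.
H and S are unchanged.

hsl(27, 11%, 86%)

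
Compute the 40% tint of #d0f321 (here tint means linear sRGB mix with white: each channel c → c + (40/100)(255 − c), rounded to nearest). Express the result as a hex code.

#d0f321 is rgb(208, 243, 33).
Lerp each channel 40% toward 255:
  R: 208 + 0.4×(255−208) = 208 + 18.8 = 226.8 → 227
  G: 243 + 0.4×(255−243) = 243 + 4.8 = 247.8 → 248
  B: 33 + 0.4×(255−33) = 33 + 88.8 = 121.8 → 122
rgb(227, 248, 122) = #e3f87a.

#e3f87a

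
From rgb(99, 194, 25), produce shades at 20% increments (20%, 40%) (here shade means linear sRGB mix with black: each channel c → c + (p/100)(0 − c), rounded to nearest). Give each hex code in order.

#4F9B14, #3B740F

20%: (99 − 19.8 = 79.2→79, 194 − 38.8 = 155.2→155, 25 − 5 = 20→20) → #4F9B14
40%: (99 − 39.6 = 59.4→59, 194 − 77.6 = 116.4→116, 25 − 10 = 15→15) → #3B740F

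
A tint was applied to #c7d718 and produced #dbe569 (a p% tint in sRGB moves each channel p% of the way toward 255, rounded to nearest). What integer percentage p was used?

35%

#c7d718 is rgb(199, 215, 24); #dbe569 is rgb(219, 229, 105).
On the B channel (widest range): 105 ≈ 24 + (p/100)(255 − 24), so p ≈ 100×(105 − 24)/(255 − 24) = 8100/231 = 35.06.
p = 35 reproduces all three channels after rounding.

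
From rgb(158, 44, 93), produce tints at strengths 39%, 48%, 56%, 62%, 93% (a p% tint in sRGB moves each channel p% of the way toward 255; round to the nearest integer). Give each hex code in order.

39%: (158 + 37.83 = 195.83→196, 44 + 82.29 = 126.29→126, 93 + 63.18 = 156.18→156) → #c47e9c
48%: (158 + 46.56 = 204.56→205, 44 + 101.28 = 145.28→145, 93 + 77.76 = 170.76→171) → #cd91ab
56%: (158 + 54.32 = 212.32→212, 44 + 118.16 = 162.16→162, 93 + 90.72 = 183.72→184) → #d4a2b8
62%: (158 + 60.14 = 218.14→218, 44 + 130.82 = 174.82→175, 93 + 100.44 = 193.44→193) → #daafc1
93%: (158 + 90.21 = 248.21→248, 44 + 196.23 = 240.23→240, 93 + 150.66 = 243.66→244) → #f8f0f4

#c47e9c, #cd91ab, #d4a2b8, #daafc1, #f8f0f4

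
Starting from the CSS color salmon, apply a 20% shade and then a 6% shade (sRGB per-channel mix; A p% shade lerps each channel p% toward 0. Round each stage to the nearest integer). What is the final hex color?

#BC6056

CSS salmon is rgb(250, 128, 114).
A 20% shade moves each channel 20% toward 0:
  R: 250 + 0.2×(0−250) = 250 − 50 = 200 → 200
  G: 128 + 0.2×(0−128) = 128 − 25.6 = 102.4 → 102
  B: 114 − 22.8 = 91.2 → 91
After the shade: rgb(200, 102, 91) = #C8665B.
A 6% shade moves each channel 6% toward 0:
  R: 200 + 0.06×(0−200) = 200 − 12 = 188 → 188
  G: 102 + 0.06×(0−102) = 102 − 6.12 = 95.88 → 96
  B: 91 − 5.46 = 85.54 → 86
rgb(188, 96, 86) = #BC6056.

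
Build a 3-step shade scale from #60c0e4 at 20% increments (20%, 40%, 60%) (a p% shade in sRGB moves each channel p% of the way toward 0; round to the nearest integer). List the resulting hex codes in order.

#4d9ab6, #3a7389, #264d5b

#60c0e4 is rgb(96, 192, 228).
20%: (96 − 19.2 = 76.8→77, 192 − 38.4 = 153.6→154, 228 − 45.6 = 182.4→182) → #4d9ab6
40%: (96 − 38.4 = 57.6→58, 192 − 76.8 = 115.2→115, 228 − 91.2 = 136.8→137) → #3a7389
60%: (96 − 57.6 = 38.4→38, 192 − 115.2 = 76.8→77, 228 − 136.8 = 91.2→91) → #264d5b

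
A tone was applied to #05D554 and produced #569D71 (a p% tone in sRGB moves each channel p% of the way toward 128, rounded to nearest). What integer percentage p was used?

66%

#05D554 is rgb(5, 213, 84); #569D71 is rgb(86, 157, 113).
On the R channel (widest range): 86 ≈ 5 + (p/100)(128 − 5), so p ≈ 100×(86 − 5)/(128 − 5) = 8100/123 = 65.85.
p = 66 reproduces all three channels after rounding.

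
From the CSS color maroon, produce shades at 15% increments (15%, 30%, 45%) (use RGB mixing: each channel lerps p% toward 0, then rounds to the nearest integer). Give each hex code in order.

#6d0000, #5a0000, #460000

CSS maroon is rgb(128, 0, 0).
15%: (128 − 19.2 = 108.8→109, 0→0, 0→0) → #6d0000
30%: (128 − 38.4 = 89.6→90, 0→0, 0→0) → #5a0000
45%: (128 − 57.6 = 70.4→70, 0→0, 0→0) → #460000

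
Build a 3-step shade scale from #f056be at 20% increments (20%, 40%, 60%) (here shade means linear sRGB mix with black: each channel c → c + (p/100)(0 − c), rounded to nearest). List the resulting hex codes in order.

#c04598, #903472, #60224c

#f056be is rgb(240, 86, 190).
20%: (240 − 48 = 192→192, 86 − 17.2 = 68.8→69, 190 − 38 = 152→152) → #c04598
40%: (240 − 96 = 144→144, 86 − 34.4 = 51.6→52, 190 − 76 = 114→114) → #903472
60%: (240 − 144 = 96→96, 86 − 51.6 = 34.4→34, 190 − 114 = 76→76) → #60224c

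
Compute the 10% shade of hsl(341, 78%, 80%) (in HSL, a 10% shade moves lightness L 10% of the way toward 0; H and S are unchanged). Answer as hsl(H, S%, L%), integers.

hsl(341, 78%, 72%)

L moves 10% from 80 toward 0: 80 − 8 = 72 → 72.
H and S are unchanged.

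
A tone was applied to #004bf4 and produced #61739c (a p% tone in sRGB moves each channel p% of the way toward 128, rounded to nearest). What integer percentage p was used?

76%

#004bf4 is rgb(0, 75, 244); #61739c is rgb(97, 115, 156).
On the R channel (widest range): 97 ≈ 0 + (p/100)(128 − 0), so p ≈ 100×(97 − 0)/(128 − 0) = 9700/128 = 75.78.
p = 76 reproduces all three channels after rounding.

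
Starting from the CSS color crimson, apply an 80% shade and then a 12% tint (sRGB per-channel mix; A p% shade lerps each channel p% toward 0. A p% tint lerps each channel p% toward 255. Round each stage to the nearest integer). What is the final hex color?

#452229

CSS crimson is rgb(220, 20, 60).
An 80% shade moves each channel 80% toward 0:
  R: 220 − 176 = 44 → 44
  G: 20 − 16 = 4 → 4
  B: 60 + 0.8×(0−60) = 60 − 48 = 12 → 12
After the shade: rgb(44, 4, 12) = #2c040c.
Per channel, c → c + 0.12(255 − c):
  R: 44 + 25.32 = 69.32 → 69
  G: 4 + 0.12×(255−4) = 4 + 30.12 = 34.12 → 34
  B: 12 + 29.16 = 41.16 → 41
rgb(69, 34, 41) = #452229.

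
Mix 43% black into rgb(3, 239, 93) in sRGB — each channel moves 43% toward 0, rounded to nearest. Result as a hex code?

#028835

Per channel, c → c + 0.43(0 − c):
  R: 3 + 0.43×(0−3) = 3 − 1.29 = 1.71 → 2
  G: 239 + 0.43×(0−239) = 239 − 102.77 = 136.23 → 136
  B: 93 − 39.99 = 53.01 → 53
rgb(2, 136, 53) = #028835.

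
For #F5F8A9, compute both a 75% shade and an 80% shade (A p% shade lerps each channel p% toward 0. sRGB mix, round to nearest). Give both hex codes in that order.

#3D3E2A, #313222

#F5F8A9 is rgb(245, 248, 169).
75% shade:
  R: 245 − 183.75 = 61.25 → 61
  G: 248 + 0.75×(0−248) = 248 − 186 = 62 → 62
  B: 169 + 0.75×(0−169) = 169 − 126.75 = 42.25 → 42
  → #3D3E2A
80% shade:
  R: 245 − 196 = 49 → 49
  G: 248 + 0.8×(0−248) = 248 − 198.4 = 49.6 → 50
  B: 169 − 135.2 = 33.8 → 34
  → #313222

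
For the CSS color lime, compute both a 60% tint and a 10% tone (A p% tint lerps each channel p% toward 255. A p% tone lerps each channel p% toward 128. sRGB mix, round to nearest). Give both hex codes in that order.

#99FF99, #0DF20D

CSS lime is rgb(0, 255, 0).
60% tint:
  R: 0 + 0.6×(255−0) = 0 + 153 = 153 → 153
  G: 255 + 0 = 255 → 255
  B: 0 + 0.6×(255−0) = 0 + 153 = 153 → 153
  → #99FF99
10% tone:
  R: 0 + 12.8 = 12.8 → 13
  G: 255 − 12.7 = 242.3 → 242
  B: 0 + 0.1×(128−0) = 0 + 12.8 = 12.8 → 13
  → #0DF20D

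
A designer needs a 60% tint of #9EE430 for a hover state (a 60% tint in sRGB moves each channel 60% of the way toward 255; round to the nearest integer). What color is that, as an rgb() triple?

#9EE430 is rgb(158, 228, 48).
Per channel, c → c + 0.6(255 − c):
  R: 158 + 58.2 = 216.2 → 216
  G: 228 + 0.6×(255−228) = 228 + 16.2 = 244.2 → 244
  B: 48 + 0.6×(255−48) = 48 + 124.2 = 172.2 → 172

rgb(216, 244, 172)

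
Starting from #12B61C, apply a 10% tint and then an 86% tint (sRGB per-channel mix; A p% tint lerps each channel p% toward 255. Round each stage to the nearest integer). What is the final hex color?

#E1F6E2

#12B61C is rgb(18, 182, 28).
A 10% tint moves each channel 10% toward 255:
  R: 18 + 23.7 = 41.7 → 42
  G: 182 + 0.1×(255−182) = 182 + 7.3 = 189.3 → 189
  B: 28 + 0.1×(255−28) = 28 + 22.7 = 50.7 → 51
After the tint: rgb(42, 189, 51) = #2ABD33.
An 86% tint moves each channel 86% toward 255:
  R: 42 + 0.86×(255−42) = 42 + 183.18 = 225.18 → 225
  G: 189 + 0.86×(255−189) = 189 + 56.76 = 245.76 → 246
  B: 51 + 175.44 = 226.44 → 226
rgb(225, 246, 226) = #E1F6E2.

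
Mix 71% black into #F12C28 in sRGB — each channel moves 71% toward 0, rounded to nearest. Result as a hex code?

#460D0C

#F12C28 is rgb(241, 44, 40).
A 71% shade moves each channel 71% toward 0:
  R: 241 + 0.71×(0−241) = 241 − 171.11 = 69.89 → 70
  G: 44 − 31.24 = 12.76 → 13
  B: 40 − 28.4 = 11.6 → 12
rgb(70, 13, 12) = #460D0C.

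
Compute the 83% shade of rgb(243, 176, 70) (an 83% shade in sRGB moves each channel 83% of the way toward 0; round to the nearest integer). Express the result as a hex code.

#291e0c

An 83% shade moves each channel 83% toward 0:
  R: 243 + 0.83×(0−243) = 243 − 201.69 = 41.31 → 41
  G: 176 − 146.08 = 29.92 → 30
  B: 70 − 58.1 = 11.9 → 12
rgb(41, 30, 12) = #291e0c.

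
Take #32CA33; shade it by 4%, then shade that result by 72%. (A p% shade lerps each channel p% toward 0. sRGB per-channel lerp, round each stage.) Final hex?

#0D360E

#32CA33 is rgb(50, 202, 51).
Per channel, c → c + 0.04(0 − c):
  R: 50 + 0.04×(0−50) = 50 − 2 = 48 → 48
  G: 202 − 8.08 = 193.92 → 194
  B: 51 + 0.04×(0−51) = 51 − 2.04 = 48.96 → 49
After the shade: rgb(48, 194, 49) = #30C231.
Per channel, c → c + 0.72(0 − c):
  R: 48 + 0.72×(0−48) = 48 − 34.56 = 13.44 → 13
  G: 194 + 0.72×(0−194) = 194 − 139.68 = 54.32 → 54
  B: 49 − 35.28 = 13.72 → 14
rgb(13, 54, 14) = #0D360E.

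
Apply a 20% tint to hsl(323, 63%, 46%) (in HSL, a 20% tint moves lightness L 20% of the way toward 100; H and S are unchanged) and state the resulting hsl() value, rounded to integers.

hsl(323, 63%, 57%)

L moves 20% from 46 toward 100: 46 + 10.8 = 56.8 → 57.
H and S are unchanged.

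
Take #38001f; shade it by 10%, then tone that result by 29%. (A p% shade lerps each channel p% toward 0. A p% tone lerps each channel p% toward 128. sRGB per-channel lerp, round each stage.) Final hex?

#38001f is rgb(56, 0, 31).
A 10% shade moves each channel 10% toward 0:
  R: 56 − 5.6 = 50.4 → 50
  G: 0 + 0.1×(0−0) = 0 + 0 = 0 → 0
  B: 31 + 0.1×(0−31) = 31 − 3.1 = 27.9 → 28
After the shade: rgb(50, 0, 28) = #32001c.
A 29% tone moves each channel 29% toward 128:
  R: 50 + 22.62 = 72.62 → 73
  G: 0 + 37.12 = 37.12 → 37
  B: 28 + 0.29×(128−28) = 28 + 29 = 57 → 57
rgb(73, 37, 57) = #492539.

#492539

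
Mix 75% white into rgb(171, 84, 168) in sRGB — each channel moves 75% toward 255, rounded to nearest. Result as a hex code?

Lerp each channel 75% toward 255:
  R: 171 + 63 = 234 → 234
  G: 84 + 0.75×(255−84) = 84 + 128.25 = 212.25 → 212
  B: 168 + 0.75×(255−168) = 168 + 65.25 = 233.25 → 233
rgb(234, 212, 233) = #ead4e9.

#ead4e9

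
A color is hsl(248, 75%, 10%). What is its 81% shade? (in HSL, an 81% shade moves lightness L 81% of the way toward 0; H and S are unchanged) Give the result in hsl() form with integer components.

hsl(248, 75%, 2%)

L moves 81% from 10 toward 0: 10 − 8.1 = 1.9 → 2.
H and S are unchanged.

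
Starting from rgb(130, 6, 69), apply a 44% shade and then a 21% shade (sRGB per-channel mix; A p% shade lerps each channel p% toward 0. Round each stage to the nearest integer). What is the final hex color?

A 44% shade moves each channel 44% toward 0:
  R: 130 − 57.2 = 72.8 → 73
  G: 6 + 0.44×(0−6) = 6 − 2.64 = 3.36 → 3
  B: 69 − 30.36 = 38.64 → 39
After the shade: rgb(73, 3, 39) = #490327.
Per channel, c → c + 0.21(0 − c):
  R: 73 + 0.21×(0−73) = 73 − 15.33 = 57.67 → 58
  G: 3 − 0.63 = 2.37 → 2
  B: 39 + 0.21×(0−39) = 39 − 8.19 = 30.81 → 31
rgb(58, 2, 31) = #3a021f.

#3a021f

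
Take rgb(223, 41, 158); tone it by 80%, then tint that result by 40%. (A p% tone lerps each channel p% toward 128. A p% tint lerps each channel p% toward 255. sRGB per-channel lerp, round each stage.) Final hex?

Lerp each channel 80% toward 128:
  R: 223 − 76 = 147 → 147
  G: 41 + 0.8×(128−41) = 41 + 69.6 = 110.6 → 111
  B: 158 − 24 = 134 → 134
After the tone: rgb(147, 111, 134) = #936F86.
A 40% tint moves each channel 40% toward 255:
  R: 147 + 0.4×(255−147) = 147 + 43.2 = 190.2 → 190
  G: 111 + 0.4×(255−111) = 111 + 57.6 = 168.6 → 169
  B: 134 + 0.4×(255−134) = 134 + 48.4 = 182.4 → 182
rgb(190, 169, 182) = #BEA9B6.

#BEA9B6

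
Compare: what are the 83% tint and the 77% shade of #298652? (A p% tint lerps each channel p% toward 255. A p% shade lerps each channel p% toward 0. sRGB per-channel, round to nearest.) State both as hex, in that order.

#DBEAE2, #091F13

#298652 is rgb(41, 134, 82).
83% tint:
  R: 41 + 177.62 = 218.62 → 219
  G: 134 + 100.43 = 234.43 → 234
  B: 82 + 143.59 = 225.59 → 226
  → #DBEAE2
77% shade:
  R: 41 + 0.77×(0−41) = 41 − 31.57 = 9.43 → 9
  G: 134 + 0.77×(0−134) = 134 − 103.18 = 30.82 → 31
  B: 82 + 0.77×(0−82) = 82 − 63.14 = 18.86 → 19
  → #091F13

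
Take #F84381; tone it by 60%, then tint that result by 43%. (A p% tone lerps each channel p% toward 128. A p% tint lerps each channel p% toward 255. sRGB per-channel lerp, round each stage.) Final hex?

#F84381 is rgb(248, 67, 129).
A 60% tone moves each channel 60% toward 128:
  R: 248 − 72 = 176 → 176
  G: 67 + 36.6 = 103.6 → 104
  B: 129 + 0.6×(128−129) = 129 − 0.6 = 128.4 → 128
After the tone: rgb(176, 104, 128) = #B06880.
A 43% tint moves each channel 43% toward 255:
  R: 176 + 0.43×(255−176) = 176 + 33.97 = 209.97 → 210
  G: 104 + 0.43×(255−104) = 104 + 64.93 = 168.93 → 169
  B: 128 + 0.43×(255−128) = 128 + 54.61 = 182.61 → 183
rgb(210, 169, 183) = #D2A9B7.

#D2A9B7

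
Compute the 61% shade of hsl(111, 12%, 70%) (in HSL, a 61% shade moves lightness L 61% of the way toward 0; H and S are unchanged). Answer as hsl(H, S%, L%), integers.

L moves 61% from 70 toward 0: 70 − 42.7 = 27.3 → 27.
H and S are unchanged.

hsl(111, 12%, 27%)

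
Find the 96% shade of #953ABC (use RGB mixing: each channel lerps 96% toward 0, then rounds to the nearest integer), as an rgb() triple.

rgb(6, 2, 8)

#953ABC is rgb(149, 58, 188).
Lerp each channel 96% toward 0:
  R: 149 + 0.96×(0−149) = 149 − 143.04 = 5.96 → 6
  G: 58 − 55.68 = 2.32 → 2
  B: 188 − 180.48 = 7.52 → 8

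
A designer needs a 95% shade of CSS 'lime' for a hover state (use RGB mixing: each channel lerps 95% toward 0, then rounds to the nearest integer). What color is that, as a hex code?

CSS lime is rgb(0, 255, 0).
Lerp each channel 95% toward 0:
  R: 0 + 0.95×(0−0) = 0 + 0 = 0 → 0
  G: 255 + 0.95×(0−255) = 255 − 242.25 = 12.75 → 13
  B: 0 + 0.95×(0−0) = 0 + 0 = 0 → 0
rgb(0, 13, 0) = #000D00.

#000D00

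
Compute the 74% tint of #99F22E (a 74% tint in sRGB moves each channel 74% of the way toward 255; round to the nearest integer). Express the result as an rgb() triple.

#99F22E is rgb(153, 242, 46).
Per channel, c → c + 0.74(255 − c):
  R: 153 + 0.74×(255−153) = 153 + 75.48 = 228.48 → 228
  G: 242 + 0.74×(255−242) = 242 + 9.62 = 251.62 → 252
  B: 46 + 0.74×(255−46) = 46 + 154.66 = 200.66 → 201

rgb(228, 252, 201)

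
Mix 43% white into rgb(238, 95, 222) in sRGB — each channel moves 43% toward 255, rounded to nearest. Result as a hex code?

Lerp each channel 43% toward 255:
  R: 238 + 0.43×(255−238) = 238 + 7.31 = 245.31 → 245
  G: 95 + 0.43×(255−95) = 95 + 68.8 = 163.8 → 164
  B: 222 + 0.43×(255−222) = 222 + 14.19 = 236.19 → 236
rgb(245, 164, 236) = #F5A4EC.

#F5A4EC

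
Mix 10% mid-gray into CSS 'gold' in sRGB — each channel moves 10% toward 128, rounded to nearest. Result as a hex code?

#F2CE0D

CSS gold is rgb(255, 215, 0).
Per channel, c → c + 0.1(128 − c):
  R: 255 + 0.1×(128−255) = 255 − 12.7 = 242.3 → 242
  G: 215 − 8.7 = 206.3 → 206
  B: 0 + 0.1×(128−0) = 0 + 12.8 = 12.8 → 13
rgb(242, 206, 13) = #F2CE0D.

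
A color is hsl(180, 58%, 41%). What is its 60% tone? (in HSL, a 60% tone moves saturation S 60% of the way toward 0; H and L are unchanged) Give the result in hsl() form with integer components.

hsl(180, 23%, 41%)

S moves 60% from 58 toward 0: 58 − 34.8 = 23.2 → 23.
H and L are unchanged.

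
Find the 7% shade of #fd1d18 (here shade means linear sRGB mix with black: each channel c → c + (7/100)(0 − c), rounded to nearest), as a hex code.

#fd1d18 is rgb(253, 29, 24).
Lerp each channel 7% toward 0:
  R: 253 + 0.07×(0−253) = 253 − 17.71 = 235.29 → 235
  G: 29 + 0.07×(0−29) = 29 − 2.03 = 26.97 → 27
  B: 24 + 0.07×(0−24) = 24 − 1.68 = 22.32 → 22
rgb(235, 27, 22) = #eb1b16.

#eb1b16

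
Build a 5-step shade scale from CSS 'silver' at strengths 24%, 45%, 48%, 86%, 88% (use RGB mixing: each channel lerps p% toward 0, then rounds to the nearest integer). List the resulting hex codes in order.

CSS silver is rgb(192, 192, 192).
24%: (192 − 46.08 = 145.92→146, 192 − 46.08 = 145.92→146, 192 − 46.08 = 145.92→146) → #929292
45%: (192 − 86.4 = 105.6→106, 192 − 86.4 = 105.6→106, 192 − 86.4 = 105.6→106) → #6A6A6A
48%: (192 − 92.16 = 99.84→100, 192 − 92.16 = 99.84→100, 192 − 92.16 = 99.84→100) → #646464
86%: (192 − 165.12 = 26.88→27, 192 − 165.12 = 26.88→27, 192 − 165.12 = 26.88→27) → #1B1B1B
88%: (192 − 168.96 = 23.04→23, 192 − 168.96 = 23.04→23, 192 − 168.96 = 23.04→23) → #171717

#929292, #6A6A6A, #646464, #1B1B1B, #171717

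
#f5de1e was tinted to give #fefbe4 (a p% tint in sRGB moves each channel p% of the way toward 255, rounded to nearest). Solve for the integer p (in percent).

#f5de1e is rgb(245, 222, 30); #fefbe4 is rgb(254, 251, 228).
On the B channel (widest range): 228 ≈ 30 + (p/100)(255 − 30), so p ≈ 100×(228 − 30)/(255 − 30) = 19800/225 = 88.00.
p = 88 reproduces all three channels after rounding.

88%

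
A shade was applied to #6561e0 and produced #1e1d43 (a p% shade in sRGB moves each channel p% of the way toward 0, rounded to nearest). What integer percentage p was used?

#6561e0 is rgb(101, 97, 224); #1e1d43 is rgb(30, 29, 67).
On the B channel (widest range): 67 ≈ 224 + (p/100)(0 − 224), so p ≈ 100×(67 − 224)/(0 − 224) = -15700/-224 = 70.09.
p = 70 reproduces all three channels after rounding.

70%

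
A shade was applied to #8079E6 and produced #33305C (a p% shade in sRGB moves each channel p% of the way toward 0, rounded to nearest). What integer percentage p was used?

#8079E6 is rgb(128, 121, 230); #33305C is rgb(51, 48, 92).
On the B channel (widest range): 92 ≈ 230 + (p/100)(0 − 230), so p ≈ 100×(92 − 230)/(0 − 230) = -13800/-230 = 60.00.
p = 60 reproduces all three channels after rounding.

60%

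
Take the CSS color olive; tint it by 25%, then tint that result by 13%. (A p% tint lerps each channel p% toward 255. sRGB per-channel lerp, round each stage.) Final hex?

CSS olive is rgb(128, 128, 0).
A 25% tint moves each channel 25% toward 255:
  R: 128 + 0.25×(255−128) = 128 + 31.75 = 159.75 → 160
  G: 128 + 31.75 = 159.75 → 160
  B: 0 + 63.75 = 63.75 → 64
After the tint: rgb(160, 160, 64) = #a0a040.
Per channel, c → c + 0.13(255 − c):
  R: 160 + 0.13×(255−160) = 160 + 12.35 = 172.35 → 172
  G: 160 + 0.13×(255−160) = 160 + 12.35 = 172.35 → 172
  B: 64 + 0.13×(255−64) = 64 + 24.83 = 88.83 → 89
rgb(172, 172, 89) = #acac59.

#acac59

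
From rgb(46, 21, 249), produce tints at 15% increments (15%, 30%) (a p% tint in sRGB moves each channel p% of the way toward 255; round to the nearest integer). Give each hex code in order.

#4D38FA, #6D5BFB

15%: (46 + 31.35 = 77.35→77, 21 + 35.1 = 56.1→56, 249 + 0.9 = 249.9→250) → #4D38FA
30%: (46 + 62.7 = 108.7→109, 21 + 70.2 = 91.2→91, 249 + 1.8 = 250.8→251) → #6D5BFB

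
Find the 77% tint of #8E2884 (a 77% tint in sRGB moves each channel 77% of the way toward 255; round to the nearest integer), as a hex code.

#8E2884 is rgb(142, 40, 132).
Lerp each channel 77% toward 255:
  R: 142 + 87.01 = 229.01 → 229
  G: 40 + 165.55 = 205.55 → 206
  B: 132 + 94.71 = 226.71 → 227
rgb(229, 206, 227) = #E5CEE3.

#E5CEE3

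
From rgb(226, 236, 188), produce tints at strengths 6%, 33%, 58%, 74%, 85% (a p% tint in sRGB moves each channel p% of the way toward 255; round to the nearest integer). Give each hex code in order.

#e4edc0, #ecf2d2, #f3f7e3, #f7faee, #fbfcf5

6%: (226 + 1.74 = 227.74→228, 236 + 1.14 = 237.14→237, 188 + 4.02 = 192.02→192) → #e4edc0
33%: (226 + 9.57 = 235.57→236, 236 + 6.27 = 242.27→242, 188 + 22.11 = 210.11→210) → #ecf2d2
58%: (226 + 16.82 = 242.82→243, 236 + 11.02 = 247.02→247, 188 + 38.86 = 226.86→227) → #f3f7e3
74%: (226 + 21.46 = 247.46→247, 236 + 14.06 = 250.06→250, 188 + 49.58 = 237.58→238) → #f7faee
85%: (226 + 24.65 = 250.65→251, 236 + 16.15 = 252.15→252, 188 + 56.95 = 244.95→245) → #fbfcf5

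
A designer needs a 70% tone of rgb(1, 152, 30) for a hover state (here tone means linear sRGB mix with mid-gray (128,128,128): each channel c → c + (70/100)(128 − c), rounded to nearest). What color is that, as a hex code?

Per channel, c → c + 0.7(128 − c):
  R: 1 + 88.9 = 89.9 → 90
  G: 152 + 0.7×(128−152) = 152 − 16.8 = 135.2 → 135
  B: 30 + 0.7×(128−30) = 30 + 68.6 = 98.6 → 99
rgb(90, 135, 99) = #5A8763.

#5A8763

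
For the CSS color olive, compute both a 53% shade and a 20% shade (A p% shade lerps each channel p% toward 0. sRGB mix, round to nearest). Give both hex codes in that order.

#3C3C00, #666600

CSS olive is rgb(128, 128, 0).
53% shade:
  R: 128 − 67.84 = 60.16 → 60
  G: 128 + 0.53×(0−128) = 128 − 67.84 = 60.16 → 60
  B: 0 + 0 = 0 → 0
  → #3C3C00
20% shade:
  R: 128 + 0.2×(0−128) = 128 − 25.6 = 102.4 → 102
  G: 128 − 25.6 = 102.4 → 102
  B: 0 + 0.2×(0−0) = 0 + 0 = 0 → 0
  → #666600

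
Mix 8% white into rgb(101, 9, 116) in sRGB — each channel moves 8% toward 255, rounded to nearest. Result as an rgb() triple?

An 8% tint moves each channel 8% toward 255:
  R: 101 + 0.08×(255−101) = 101 + 12.32 = 113.32 → 113
  G: 9 + 0.08×(255−9) = 9 + 19.68 = 28.68 → 29
  B: 116 + 0.08×(255−116) = 116 + 11.12 = 127.12 → 127

rgb(113, 29, 127)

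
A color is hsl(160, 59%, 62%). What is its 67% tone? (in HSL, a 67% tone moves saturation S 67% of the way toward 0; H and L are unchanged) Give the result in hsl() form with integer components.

S moves 67% from 59 toward 0: 59 − 39.53 = 19.47 → 19.
H and L are unchanged.

hsl(160, 19%, 62%)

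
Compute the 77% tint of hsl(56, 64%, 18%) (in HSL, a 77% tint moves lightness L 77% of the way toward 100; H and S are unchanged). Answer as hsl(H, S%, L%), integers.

L moves 77% from 18 toward 100: 18 + 63.14 = 81.14 → 81.
H and S are unchanged.

hsl(56, 64%, 81%)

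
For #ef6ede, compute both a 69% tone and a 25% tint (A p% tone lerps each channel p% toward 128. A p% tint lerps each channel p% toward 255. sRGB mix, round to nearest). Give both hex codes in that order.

#ef6ede is rgb(239, 110, 222).
69% tone:
  R: 239 + 0.69×(128−239) = 239 − 76.59 = 162.41 → 162
  G: 110 + 0.69×(128−110) = 110 + 12.42 = 122.42 → 122
  B: 222 − 64.86 = 157.14 → 157
  → #a27a9d
25% tint:
  R: 239 + 0.25×(255−239) = 239 + 4 = 243 → 243
  G: 110 + 36.25 = 146.25 → 146
  B: 222 + 8.25 = 230.25 → 230
  → #f392e6

#a27a9d, #f392e6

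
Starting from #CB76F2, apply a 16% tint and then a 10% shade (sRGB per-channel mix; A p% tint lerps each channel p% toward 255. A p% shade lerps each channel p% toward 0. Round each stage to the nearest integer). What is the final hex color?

#CB76F2 is rgb(203, 118, 242).
Lerp each channel 16% toward 255:
  R: 203 + 0.16×(255−203) = 203 + 8.32 = 211.32 → 211
  G: 118 + 21.92 = 139.92 → 140
  B: 242 + 0.16×(255−242) = 242 + 2.08 = 244.08 → 244
After the tint: rgb(211, 140, 244) = #D38CF4.
Lerp each channel 10% toward 0:
  R: 211 − 21.1 = 189.9 → 190
  G: 140 + 0.1×(0−140) = 140 − 14 = 126 → 126
  B: 244 − 24.4 = 219.6 → 220
rgb(190, 126, 220) = #BE7EDC.

#BE7EDC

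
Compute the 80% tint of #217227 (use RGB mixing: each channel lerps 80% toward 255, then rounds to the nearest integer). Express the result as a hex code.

#217227 is rgb(33, 114, 39).
Lerp each channel 80% toward 255:
  R: 33 + 0.8×(255−33) = 33 + 177.6 = 210.6 → 211
  G: 114 + 112.8 = 226.8 → 227
  B: 39 + 0.8×(255−39) = 39 + 172.8 = 211.8 → 212
rgb(211, 227, 212) = #D3E3D4.

#D3E3D4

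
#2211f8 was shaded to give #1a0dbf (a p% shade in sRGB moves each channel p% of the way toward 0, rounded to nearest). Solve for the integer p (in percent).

#2211f8 is rgb(34, 17, 248); #1a0dbf is rgb(26, 13, 191).
On the B channel (widest range): 191 ≈ 248 + (p/100)(0 − 248), so p ≈ 100×(191 − 248)/(0 − 248) = -5700/-248 = 22.98.
p = 23 reproduces all three channels after rounding.

23%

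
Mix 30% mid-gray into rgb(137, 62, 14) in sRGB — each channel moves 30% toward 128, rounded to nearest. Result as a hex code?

A 30% tone moves each channel 30% toward 128:
  R: 137 + 0.3×(128−137) = 137 − 2.7 = 134.3 → 134
  G: 62 + 0.3×(128−62) = 62 + 19.8 = 81.8 → 82
  B: 14 + 34.2 = 48.2 → 48
rgb(134, 82, 48) = #865230.

#865230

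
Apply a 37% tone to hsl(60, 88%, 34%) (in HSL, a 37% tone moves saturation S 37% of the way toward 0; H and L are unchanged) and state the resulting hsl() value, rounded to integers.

S moves 37% from 88 toward 0: 88 − 32.56 = 55.44 → 55.
H and L are unchanged.

hsl(60, 55%, 34%)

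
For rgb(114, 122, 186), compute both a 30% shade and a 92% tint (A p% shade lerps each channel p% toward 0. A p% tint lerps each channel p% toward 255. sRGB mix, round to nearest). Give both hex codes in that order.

#505582, #f4f4f9

30% shade:
  R: 114 + 0.3×(0−114) = 114 − 34.2 = 79.8 → 80
  G: 122 + 0.3×(0−122) = 122 − 36.6 = 85.4 → 85
  B: 186 + 0.3×(0−186) = 186 − 55.8 = 130.2 → 130
  → #505582
92% tint:
  R: 114 + 0.92×(255−114) = 114 + 129.72 = 243.72 → 244
  G: 122 + 122.36 = 244.36 → 244
  B: 186 + 63.48 = 249.48 → 249
  → #f4f4f9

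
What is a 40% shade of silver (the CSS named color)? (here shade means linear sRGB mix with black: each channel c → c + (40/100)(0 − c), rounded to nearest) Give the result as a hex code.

#737373

CSS silver is rgb(192, 192, 192).
Lerp each channel 40% toward 0:
  R: 192 − 76.8 = 115.2 → 115
  G: 192 − 76.8 = 115.2 → 115
  B: 192 − 76.8 = 115.2 → 115
rgb(115, 115, 115) = #737373.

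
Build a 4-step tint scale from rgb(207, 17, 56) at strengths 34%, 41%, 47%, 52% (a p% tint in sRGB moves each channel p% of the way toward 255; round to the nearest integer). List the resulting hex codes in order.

#DF627C, #E3738A, #E68196, #E88D9F

34%: (207 + 16.32 = 223.32→223, 17 + 80.92 = 97.92→98, 56 + 67.66 = 123.66→124) → #DF627C
41%: (207 + 19.68 = 226.68→227, 17 + 97.58 = 114.58→115, 56 + 81.59 = 137.59→138) → #E3738A
47%: (207 + 22.56 = 229.56→230, 17 + 111.86 = 128.86→129, 56 + 93.53 = 149.53→150) → #E68196
52%: (207 + 24.96 = 231.96→232, 17 + 123.76 = 140.76→141, 56 + 103.48 = 159.48→159) → #E88D9F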